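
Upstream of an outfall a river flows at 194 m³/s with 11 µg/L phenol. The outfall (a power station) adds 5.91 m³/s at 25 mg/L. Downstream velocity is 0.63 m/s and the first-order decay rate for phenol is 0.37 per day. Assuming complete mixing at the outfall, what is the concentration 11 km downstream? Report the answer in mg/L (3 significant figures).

0.696 mg/L

11 µg/L = 0.011 mg/L.
After complete mixing, C₀ = (5.91·25 + 194·0.011) / 199.9 = 0.7498 mg/L.
Travel time t = 1.1e+04 m / 0.63 m/s = 1.746e+04 s = 0.2021 d.
C = 0.7498·exp(−0.37·0.2021) = 0.7498·0.928 = 0.6957 mg/L.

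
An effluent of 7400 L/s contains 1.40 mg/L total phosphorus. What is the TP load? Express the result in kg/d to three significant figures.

7400 L/s = 7.4 m³/s.
Mass flux = Q·C = 7.4 m³/s × 1.4 g/m³ = 10.36 g/s.
= 10.36 g/s × 86.4 = 895.1 kg/d.

895 kg/d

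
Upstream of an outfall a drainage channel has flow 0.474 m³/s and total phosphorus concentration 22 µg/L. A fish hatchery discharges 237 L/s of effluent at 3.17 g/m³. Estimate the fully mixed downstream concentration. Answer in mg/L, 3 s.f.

1.07 mg/L

237 L/s = 0.237 m³/s.
22 µg/L = 0.022 mg/L.
Flow-weighted mixing gives C = (0.237·3.17 + 0.474·0.022) / (0.237 + 0.474) = 0.7617/0.711 = 1.071 mg/L.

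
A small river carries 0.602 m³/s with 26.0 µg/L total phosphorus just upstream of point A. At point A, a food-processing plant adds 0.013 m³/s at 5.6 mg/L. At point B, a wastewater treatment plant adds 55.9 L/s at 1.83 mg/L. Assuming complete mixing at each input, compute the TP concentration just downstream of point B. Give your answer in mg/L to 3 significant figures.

26.0 µg/L = 0.026 mg/L.
After input A: C = (0.602·0.026 + 0.013·5.6) / 0.615 = 0.1438 mg/L.
55.9 L/s = 0.0559 m³/s.
After input B: C = (0.615·0.1438 + 0.0559·1.83) / 0.6709 = 0.2843 mg/L.

0.284 mg/L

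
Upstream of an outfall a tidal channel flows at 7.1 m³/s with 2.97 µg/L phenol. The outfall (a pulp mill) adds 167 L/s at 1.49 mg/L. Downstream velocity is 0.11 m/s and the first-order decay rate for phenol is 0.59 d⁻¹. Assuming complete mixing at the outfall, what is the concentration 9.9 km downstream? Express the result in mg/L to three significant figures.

167 L/s = 0.167 m³/s.
2.97 µg/L = 0.00297 mg/L.
After complete mixing, C₀ = (0.167·1.49 + 7.1·0.00297) / 7.267 = 0.03714 mg/L.
Travel time t = 9900 m / 0.11 m/s = 9e+04 s = 1.042 d.
C = 0.03714·exp(−0.59·1.042) = 0.03714·0.5409 = 0.02009 mg/L.

0.0201 mg/L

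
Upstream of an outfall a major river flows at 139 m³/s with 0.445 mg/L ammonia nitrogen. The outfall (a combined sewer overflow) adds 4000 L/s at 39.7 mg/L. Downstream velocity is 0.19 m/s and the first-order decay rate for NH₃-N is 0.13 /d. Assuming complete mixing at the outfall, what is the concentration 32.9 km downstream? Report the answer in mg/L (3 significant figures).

4000 L/s = 4 m³/s.
After complete mixing, C₀ = (4·39.7 + 139·0.445) / 143 = 1.543 mg/L.
Travel time t = 3.29e+04 m / 0.19 m/s = 1.732e+05 s = 2.004 d.
C = 1.543·exp(−0.13·2.004) = 1.543·0.7706 = 1.189 mg/L.

1.19 mg/L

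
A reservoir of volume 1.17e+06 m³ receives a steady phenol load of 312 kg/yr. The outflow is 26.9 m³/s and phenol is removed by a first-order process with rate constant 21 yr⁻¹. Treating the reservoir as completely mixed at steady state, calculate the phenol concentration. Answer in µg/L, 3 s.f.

0.357 µg/L

Outflow Q = 26.9 m³/s × 3.156e+07 s/yr = 8.489e+08 m³/yr.
Steady-state CSTR mass balance: W = Q·C + k·V·C, so C = W/(Q + kV).
Q + kV = 8.489e+08 + 21·1.17e+06 = 8.735e+08 m³/yr.
C = 312/8.735e+08 = 3.572e-07 kg/m³ = 0.0003572 mg/L = 0.3572 µg/L.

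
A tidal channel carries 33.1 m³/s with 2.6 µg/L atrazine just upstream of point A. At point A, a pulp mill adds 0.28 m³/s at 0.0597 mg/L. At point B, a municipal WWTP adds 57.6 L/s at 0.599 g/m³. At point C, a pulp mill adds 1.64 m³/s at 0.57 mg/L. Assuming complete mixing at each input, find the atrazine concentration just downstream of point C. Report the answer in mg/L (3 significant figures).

0.0306 mg/L

2.6 µg/L = 0.0026 mg/L.
After input A: C = (33.1·0.0026 + 0.28·0.0597) / 33.38 = 0.003079 mg/L.
57.6 L/s = 0.0576 m³/s.
After input B: C = (33.38·0.003079 + 0.0576·0.599) / 33.44 = 0.004106 mg/L.
After input C: C = (33.44·0.004106 + 1.64·0.57) / 35.08 = 0.03056 mg/L.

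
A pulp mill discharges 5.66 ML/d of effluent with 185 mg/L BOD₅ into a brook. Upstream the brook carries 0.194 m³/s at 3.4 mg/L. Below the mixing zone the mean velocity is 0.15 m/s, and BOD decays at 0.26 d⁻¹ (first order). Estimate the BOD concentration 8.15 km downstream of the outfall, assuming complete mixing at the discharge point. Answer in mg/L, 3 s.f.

5.66 ML/d = 0.06551 m³/s.
After complete mixing, C₀ = (0.06551·185 + 0.194·3.4) / 0.2595 = 49.24 mg/L.
Travel time t = 8150 m / 0.15 m/s = 5.433e+04 s = 0.6289 d.
C = 49.24·exp(−0.26·0.6289) = 49.24·0.8492 = 41.81 mg/L.

41.8 mg/L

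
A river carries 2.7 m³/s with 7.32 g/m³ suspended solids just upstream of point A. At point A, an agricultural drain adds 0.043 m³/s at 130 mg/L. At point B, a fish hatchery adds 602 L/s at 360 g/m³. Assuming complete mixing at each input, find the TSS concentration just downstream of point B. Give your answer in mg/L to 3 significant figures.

After input A: C = (2.7·7.32 + 0.043·130) / 2.743 = 9.243 mg/L.
602 L/s = 0.602 m³/s.
After input B: C = (2.743·9.243 + 0.602·360) / 3.345 = 72.37 mg/L.

72.4 mg/L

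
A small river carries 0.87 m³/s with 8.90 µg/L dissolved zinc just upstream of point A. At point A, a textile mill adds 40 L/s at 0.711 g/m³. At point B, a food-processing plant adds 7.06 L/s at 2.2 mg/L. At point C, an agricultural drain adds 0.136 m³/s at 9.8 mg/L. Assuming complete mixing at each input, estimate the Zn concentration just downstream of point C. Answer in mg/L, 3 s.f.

1.31 mg/L

8.90 µg/L = 0.0089 mg/L.
40 L/s = 0.04 m³/s.
After input A: C = (0.87·0.0089 + 0.04·0.711) / 0.91 = 0.03976 mg/L.
7.06 L/s = 0.00706 m³/s.
After input B: C = (0.91·0.03976 + 0.00706·2.2) / 0.9171 = 0.05639 mg/L.
After input C: C = (0.9171·0.05639 + 0.136·9.8) / 1.053 = 1.315 mg/L.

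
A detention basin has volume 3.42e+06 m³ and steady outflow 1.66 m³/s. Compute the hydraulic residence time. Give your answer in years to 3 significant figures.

0.0653 yr

Q = 1.66 m³/s × 3.156e+07 s/yr = 5.239e+07 m³/yr.
Hydraulic residence time τ = V/Q = 3.42e+06/5.239e+07 = 0.06529 yr.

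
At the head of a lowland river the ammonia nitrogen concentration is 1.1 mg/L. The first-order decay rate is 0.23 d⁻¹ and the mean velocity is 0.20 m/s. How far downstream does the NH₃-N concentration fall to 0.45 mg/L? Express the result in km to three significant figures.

From C = C₀·e^(−kt), t = ln(C₀/C)/k = ln(1.1/0.45)/0.23 = 0.8938/0.23 = 3.886 d.
Distance = v·t = 0.20 m/s × 3.358e+05 s = 6.715e+04 m = 67.15 km.

67.2 km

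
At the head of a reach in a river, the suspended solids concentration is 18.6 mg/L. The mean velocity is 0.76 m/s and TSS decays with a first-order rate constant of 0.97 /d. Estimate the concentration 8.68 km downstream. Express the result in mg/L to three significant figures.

16.4 mg/L

Travel time t = 8.68 km / 0.76 m/s = 8680/0.76 = 1.142e+04 s = 0.1322 d.
First-order decay: C = 18.6·exp(−0.97·0.1322) = 18.6·0.8797 = 16.36 mg/L.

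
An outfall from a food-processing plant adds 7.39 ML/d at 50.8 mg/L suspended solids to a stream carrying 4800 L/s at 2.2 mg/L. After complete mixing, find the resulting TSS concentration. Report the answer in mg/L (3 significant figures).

3.05 mg/L

7.39 ML/d = 0.08553 m³/s.
4800 L/s = 4.8 m³/s.
Conservation of mass across the mixing zone: C = (0.08553·50.8 + 4.8·2.2) / (0.08553 + 4.8) = 14.91/4.886 = 3.051 mg/L.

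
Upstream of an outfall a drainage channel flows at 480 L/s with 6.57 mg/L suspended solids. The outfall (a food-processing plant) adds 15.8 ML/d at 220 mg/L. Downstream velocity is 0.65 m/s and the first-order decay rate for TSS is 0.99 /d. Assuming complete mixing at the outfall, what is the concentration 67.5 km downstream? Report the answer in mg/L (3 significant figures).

15.8 ML/d = 0.1829 m³/s.
480 L/s = 0.48 m³/s.
After complete mixing, C₀ = (0.1829·220 + 0.48·6.57) / 0.6629 = 65.45 mg/L.
Travel time t = 6.75e+04 m / 0.65 m/s = 1.038e+05 s = 1.202 d.
C = 65.45·exp(−0.99·1.202) = 65.45·0.3043 = 19.91 mg/L.

19.9 mg/L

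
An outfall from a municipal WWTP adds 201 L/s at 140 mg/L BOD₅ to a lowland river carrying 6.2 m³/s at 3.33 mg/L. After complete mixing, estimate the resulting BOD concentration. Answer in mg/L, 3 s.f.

7.62 mg/L

201 L/s = 0.201 m³/s.
Conservation of mass across the mixing zone: C = (0.201·140 + 6.2·3.33) / (0.201 + 6.2) = 48.79/6.401 = 7.622 mg/L.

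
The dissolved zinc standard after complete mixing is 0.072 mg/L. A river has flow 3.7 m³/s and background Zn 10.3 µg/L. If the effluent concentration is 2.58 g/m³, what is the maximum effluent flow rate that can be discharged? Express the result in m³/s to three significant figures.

10.3 µg/L = 0.0103 mg/L.
Mass balance at complete mixing: C_std·(Q_w + Q_r) = Q_w·C_e + Q_r·C_b.
Rearranging, Q_w = Q_r·(C_std − C_b)/(C_e − C_std) = 3.7·(0.072 − 0.0103) / (2.58 − 0.072) = 0.09102 m³/s.

0.0910 m³/s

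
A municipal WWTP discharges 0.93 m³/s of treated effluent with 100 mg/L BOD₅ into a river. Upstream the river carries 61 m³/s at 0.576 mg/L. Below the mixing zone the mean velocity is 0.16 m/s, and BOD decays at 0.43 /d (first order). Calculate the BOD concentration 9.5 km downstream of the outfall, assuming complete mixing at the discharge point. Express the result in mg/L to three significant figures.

After complete mixing, C₀ = (0.93·100 + 61·0.576) / 61.93 = 2.069 mg/L.
Travel time t = 9500 m / 0.16 m/s = 5.938e+04 s = 0.6872 d.
C = 2.069·exp(−0.43·0.6872) = 2.069·0.7442 = 1.54 mg/L.

1.54 mg/L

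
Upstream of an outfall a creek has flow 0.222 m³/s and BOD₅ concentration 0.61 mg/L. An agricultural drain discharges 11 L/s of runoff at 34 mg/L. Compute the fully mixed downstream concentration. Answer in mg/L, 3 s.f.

2.19 mg/L

11 L/s = 0.011 m³/s.
Conservation of mass across the mixing zone: C = (0.011·34 + 0.222·0.61) / (0.011 + 0.222) = 0.5094/0.233 = 2.186 mg/L.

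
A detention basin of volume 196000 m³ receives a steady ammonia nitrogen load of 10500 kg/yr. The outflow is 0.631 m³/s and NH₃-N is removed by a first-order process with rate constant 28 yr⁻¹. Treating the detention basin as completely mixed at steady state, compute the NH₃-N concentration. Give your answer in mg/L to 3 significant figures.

0.413 mg/L

Outflow Q = 0.631 m³/s × 3.156e+07 s/yr = 1.991e+07 m³/yr.
Steady-state CSTR mass balance: W = Q·C + k·V·C, so C = W/(Q + kV).
Q + kV = 1.991e+07 + 28·196000 = 2.54e+07 m³/yr.
C = 10500/2.54e+07 = 0.0004134 kg/m³ = 0.4134 mg/L.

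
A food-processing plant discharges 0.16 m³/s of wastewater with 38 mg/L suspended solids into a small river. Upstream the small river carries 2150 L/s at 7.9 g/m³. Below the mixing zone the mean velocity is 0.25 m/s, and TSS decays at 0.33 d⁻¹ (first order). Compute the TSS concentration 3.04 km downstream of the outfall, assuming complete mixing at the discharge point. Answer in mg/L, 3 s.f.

9.53 mg/L

2150 L/s = 2.15 m³/s.
After complete mixing, C₀ = (0.16·38 + 2.15·7.9) / 2.31 = 9.985 mg/L.
Travel time t = 3040 m / 0.25 m/s = 1.216e+04 s = 0.1407 d.
C = 9.985·exp(−0.33·0.1407) = 9.985·0.9546 = 9.532 mg/L.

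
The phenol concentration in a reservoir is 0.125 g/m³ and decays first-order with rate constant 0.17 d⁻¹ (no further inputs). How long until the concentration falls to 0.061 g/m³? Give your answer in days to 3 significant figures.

4.22 d

t = ln(C₀/C)/k = ln(0.125/0.061)/0.17 = 0.7174/0.17 = 4.22 d.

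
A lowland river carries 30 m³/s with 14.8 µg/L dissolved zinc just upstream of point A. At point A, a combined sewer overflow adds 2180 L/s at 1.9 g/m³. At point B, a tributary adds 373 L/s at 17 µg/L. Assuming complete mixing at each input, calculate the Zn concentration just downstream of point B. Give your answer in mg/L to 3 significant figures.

0.141 mg/L

14.8 µg/L = 0.0148 mg/L.
2180 L/s = 2.18 m³/s.
After input A: C = (30·0.0148 + 2.18·1.9) / 32.18 = 0.1425 mg/L.
373 L/s = 0.373 m³/s.
17 µg/L = 0.017 mg/L.
After input B: C = (32.18·0.1425 + 0.373·0.017) / 32.55 = 0.1411 mg/L.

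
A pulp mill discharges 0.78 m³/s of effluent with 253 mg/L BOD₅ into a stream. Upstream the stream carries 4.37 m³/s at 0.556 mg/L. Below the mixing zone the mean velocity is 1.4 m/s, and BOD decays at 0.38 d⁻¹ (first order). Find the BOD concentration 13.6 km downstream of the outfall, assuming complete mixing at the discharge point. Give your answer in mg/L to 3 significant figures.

37.2 mg/L

After complete mixing, C₀ = (0.78·253 + 4.37·0.556) / 5.15 = 38.79 mg/L.
Travel time t = 1.36e+04 m / 1.4 m/s = 9714 s = 0.1124 d.
C = 38.79·exp(−0.38·0.1124) = 38.79·0.9582 = 37.17 mg/L.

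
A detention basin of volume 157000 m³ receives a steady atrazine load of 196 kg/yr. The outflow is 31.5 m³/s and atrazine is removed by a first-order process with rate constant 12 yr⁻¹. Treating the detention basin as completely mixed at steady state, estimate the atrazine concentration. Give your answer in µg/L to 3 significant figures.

Outflow Q = 31.5 m³/s × 3.156e+07 s/yr = 9.941e+08 m³/yr.
Steady-state CSTR mass balance: W = Q·C + k·V·C, so C = W/(Q + kV).
Q + kV = 9.941e+08 + 12·157000 = 9.959e+08 m³/yr.
C = 196/9.959e+08 = 1.968e-07 kg/m³ = 0.0001968 mg/L = 0.1968 µg/L.

0.197 µg/L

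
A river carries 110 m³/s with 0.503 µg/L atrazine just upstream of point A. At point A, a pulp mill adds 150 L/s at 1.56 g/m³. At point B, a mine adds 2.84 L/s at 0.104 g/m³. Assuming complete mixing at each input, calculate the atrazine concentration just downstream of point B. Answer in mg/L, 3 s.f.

0.503 µg/L = 0.000503 mg/L.
150 L/s = 0.15 m³/s.
After input A: C = (110·0.000503 + 0.15·1.56) / 110.2 = 0.002627 mg/L.
2.84 L/s = 0.00284 m³/s.
After input B: C = (110.2·0.002627 + 0.00284·0.104) / 110.2 = 0.002629 mg/L.

0.00263 mg/L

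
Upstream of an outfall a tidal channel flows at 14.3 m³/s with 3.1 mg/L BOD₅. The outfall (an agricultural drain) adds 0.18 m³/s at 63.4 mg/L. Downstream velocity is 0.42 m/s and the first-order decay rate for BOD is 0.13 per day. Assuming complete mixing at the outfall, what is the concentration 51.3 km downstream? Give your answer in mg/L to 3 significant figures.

3.20 mg/L

After complete mixing, C₀ = (0.18·63.4 + 14.3·3.1) / 14.48 = 3.85 mg/L.
Travel time t = 5.13e+04 m / 0.42 m/s = 1.221e+05 s = 1.414 d.
C = 3.85·exp(−0.13·1.414) = 3.85·0.8321 = 3.203 mg/L.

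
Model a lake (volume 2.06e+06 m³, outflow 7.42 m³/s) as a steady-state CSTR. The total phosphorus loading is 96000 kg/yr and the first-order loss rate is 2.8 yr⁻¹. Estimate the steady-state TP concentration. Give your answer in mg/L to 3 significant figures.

0.400 mg/L

Outflow Q = 7.42 m³/s × 3.156e+07 s/yr = 2.342e+08 m³/yr.
Steady-state CSTR mass balance: W = Q·C + k·V·C, so C = W/(Q + kV).
Q + kV = 2.342e+08 + 2.8·2.06e+06 = 2.399e+08 m³/yr.
C = 96000/2.399e+08 = 0.0004001 kg/m³ = 0.4001 mg/L.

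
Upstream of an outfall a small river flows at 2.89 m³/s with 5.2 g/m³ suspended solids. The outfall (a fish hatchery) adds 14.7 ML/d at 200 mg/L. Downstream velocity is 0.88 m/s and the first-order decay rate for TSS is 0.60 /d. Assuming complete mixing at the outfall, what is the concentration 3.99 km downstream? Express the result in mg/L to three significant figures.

15.5 mg/L

14.7 ML/d = 0.1701 m³/s.
After complete mixing, C₀ = (0.1701·200 + 2.89·5.2) / 3.06 = 16.03 mg/L.
Travel time t = 3990 m / 0.88 m/s = 4534 s = 0.05248 d.
C = 16.03·exp(−0.60·0.05248) = 16.03·0.969 = 15.53 mg/L.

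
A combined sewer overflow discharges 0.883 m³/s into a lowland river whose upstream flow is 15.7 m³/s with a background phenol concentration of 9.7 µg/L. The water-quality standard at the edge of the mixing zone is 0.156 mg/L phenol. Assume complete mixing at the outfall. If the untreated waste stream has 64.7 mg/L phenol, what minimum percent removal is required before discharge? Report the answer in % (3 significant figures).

95.7 %

9.7 µg/L = 0.0097 mg/L.
Mass balance: 0.156·16.58 = 0.883·Cₑ + 15.7·0.0097.
Cₑ = (2.587 − 0.1523) / 0.883 = 2.757 mg/L.
Required removal = 1 − 2.757/64.7 = 95.74 %.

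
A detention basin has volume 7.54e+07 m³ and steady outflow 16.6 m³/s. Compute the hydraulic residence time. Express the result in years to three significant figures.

Q = 16.6 m³/s × 3.156e+07 s/yr = 5.239e+08 m³/yr.
Hydraulic residence time τ = V/Q = 7.54e+07/5.239e+08 = 0.1439 yr.

0.144 yr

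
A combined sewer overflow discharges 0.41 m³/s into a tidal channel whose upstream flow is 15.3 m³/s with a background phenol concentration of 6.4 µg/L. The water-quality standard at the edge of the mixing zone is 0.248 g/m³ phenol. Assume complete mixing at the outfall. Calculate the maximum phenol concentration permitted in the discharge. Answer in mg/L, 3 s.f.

9.26 mg/L

6.4 µg/L = 0.0064 mg/L.
Mass balance: 0.248·15.71 = 0.41·Cₑ + 15.3·0.0064.
Cₑ = (3.896 − 0.09792) / 0.41 = 9.264 mg/L.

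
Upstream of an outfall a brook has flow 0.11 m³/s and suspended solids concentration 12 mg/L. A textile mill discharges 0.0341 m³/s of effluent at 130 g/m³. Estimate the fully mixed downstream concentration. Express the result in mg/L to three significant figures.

Flow-weighted mixing gives C = (0.0341·130 + 0.11·12) / (0.0341 + 0.11) = 5.753/0.1441 = 39.92 mg/L.

39.9 mg/L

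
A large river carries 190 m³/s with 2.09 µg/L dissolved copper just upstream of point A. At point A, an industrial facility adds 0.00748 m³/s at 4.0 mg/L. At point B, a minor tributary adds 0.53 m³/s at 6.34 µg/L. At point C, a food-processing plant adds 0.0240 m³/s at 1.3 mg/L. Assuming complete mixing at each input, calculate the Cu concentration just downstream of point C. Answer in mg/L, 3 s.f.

2.09 µg/L = 0.00209 mg/L.
After input A: C = (190·0.00209 + 0.00748·4) / 190 = 0.002247 mg/L.
6.34 µg/L = 0.00634 mg/L.
After input B: C = (190·0.002247 + 0.53·0.00634) / 190.5 = 0.002259 mg/L.
After input C: C = (190.5·0.002259 + 0.024·1.3) / 190.6 = 0.002422 mg/L.

0.00242 mg/L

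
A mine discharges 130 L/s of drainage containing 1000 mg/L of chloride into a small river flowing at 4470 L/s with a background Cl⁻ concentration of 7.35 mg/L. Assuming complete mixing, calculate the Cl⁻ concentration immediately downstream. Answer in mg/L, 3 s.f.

35.4 mg/L

130 L/s = 0.13 m³/s.
4470 L/s = 4.47 m³/s.
Conservation of mass across the mixing zone: C = (0.13·1000 + 4.47·7.35) / (0.13 + 4.47) = 162.9/4.6 = 35.4 mg/L.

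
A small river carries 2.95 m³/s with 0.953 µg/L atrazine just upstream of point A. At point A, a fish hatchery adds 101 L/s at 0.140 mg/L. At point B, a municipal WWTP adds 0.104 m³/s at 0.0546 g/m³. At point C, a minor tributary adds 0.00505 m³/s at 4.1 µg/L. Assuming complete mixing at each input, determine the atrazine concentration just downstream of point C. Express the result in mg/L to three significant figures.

0.00717 mg/L

0.953 µg/L = 0.000953 mg/L.
101 L/s = 0.101 m³/s.
After input A: C = (2.95·0.000953 + 0.101·0.14) / 3.051 = 0.005556 mg/L.
After input B: C = (3.051·0.005556 + 0.104·0.0546) / 3.155 = 0.007173 mg/L.
4.1 µg/L = 0.0041 mg/L.
After input C: C = (3.155·0.007173 + 0.00505·0.0041) / 3.16 = 0.007168 mg/L.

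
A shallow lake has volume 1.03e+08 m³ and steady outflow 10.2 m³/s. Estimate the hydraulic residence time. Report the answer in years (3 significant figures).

Q = 10.2 m³/s × 3.156e+07 s/yr = 3.219e+08 m³/yr.
Hydraulic residence time τ = V/Q = 1.03e+08/3.219e+08 = 0.32 yr.

0.320 yr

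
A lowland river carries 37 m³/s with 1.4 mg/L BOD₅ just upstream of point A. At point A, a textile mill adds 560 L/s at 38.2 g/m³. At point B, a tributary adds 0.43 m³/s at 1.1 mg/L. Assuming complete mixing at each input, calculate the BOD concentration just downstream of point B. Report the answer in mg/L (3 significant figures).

560 L/s = 0.56 m³/s.
After input A: C = (37·1.4 + 0.56·38.2) / 37.56 = 1.949 mg/L.
After input B: C = (37.56·1.949 + 0.43·1.1) / 37.99 = 1.939 mg/L.

1.94 mg/L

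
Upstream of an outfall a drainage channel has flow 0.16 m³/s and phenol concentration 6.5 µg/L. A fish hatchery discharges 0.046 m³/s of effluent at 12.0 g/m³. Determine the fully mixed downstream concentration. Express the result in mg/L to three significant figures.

2.68 mg/L

6.5 µg/L = 0.0065 mg/L.
Conservation of mass across the mixing zone: C = (0.046·12 + 0.16·0.0065) / (0.046 + 0.16) = 0.553/0.206 = 2.685 mg/L.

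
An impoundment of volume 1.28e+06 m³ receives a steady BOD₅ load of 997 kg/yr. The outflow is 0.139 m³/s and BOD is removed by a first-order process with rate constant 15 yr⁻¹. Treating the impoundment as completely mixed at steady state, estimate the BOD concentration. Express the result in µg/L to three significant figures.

Outflow Q = 0.139 m³/s × 3.156e+07 s/yr = 4.387e+06 m³/yr.
Steady-state CSTR mass balance: W = Q·C + k·V·C, so C = W/(Q + kV).
Q + kV = 4.387e+06 + 15·1.28e+06 = 2.359e+07 m³/yr.
C = 997/2.359e+07 = 4.227e-05 kg/m³ = 0.04227 mg/L = 42.27 µg/L.

42.3 µg/L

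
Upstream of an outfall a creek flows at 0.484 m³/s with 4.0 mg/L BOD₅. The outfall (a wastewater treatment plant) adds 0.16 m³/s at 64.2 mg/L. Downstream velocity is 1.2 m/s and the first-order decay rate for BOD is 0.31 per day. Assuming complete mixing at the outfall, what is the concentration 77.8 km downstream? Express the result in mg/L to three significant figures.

After complete mixing, C₀ = (0.16·64.2 + 0.484·4) / 0.644 = 18.96 mg/L.
Travel time t = 7.78e+04 m / 1.2 m/s = 6.483e+04 s = 0.7504 d.
C = 18.96·exp(−0.31·0.7504) = 18.96·0.7925 = 15.02 mg/L.

15.0 mg/L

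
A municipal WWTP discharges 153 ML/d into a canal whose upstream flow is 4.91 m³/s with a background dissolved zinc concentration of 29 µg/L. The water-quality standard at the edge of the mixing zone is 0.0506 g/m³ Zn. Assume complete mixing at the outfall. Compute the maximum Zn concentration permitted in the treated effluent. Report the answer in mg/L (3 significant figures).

0.110 mg/L

153 ML/d = 1.771 m³/s.
29 µg/L = 0.029 mg/L.
Mass balance: 0.0506·6.681 = 1.771·Cₑ + 4.91·0.029.
Cₑ = (0.3381 − 0.1424) / 1.771 = 0.1105 mg/L.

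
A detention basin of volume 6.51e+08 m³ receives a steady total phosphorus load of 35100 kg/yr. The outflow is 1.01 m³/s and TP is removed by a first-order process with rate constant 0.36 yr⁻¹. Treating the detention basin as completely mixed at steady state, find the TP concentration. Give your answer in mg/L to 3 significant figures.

Outflow Q = 1.01 m³/s × 3.156e+07 s/yr = 3.187e+07 m³/yr.
Steady-state CSTR mass balance: W = Q·C + k·V·C, so C = W/(Q + kV).
Q + kV = 3.187e+07 + 0.36·6.51e+08 = 2.662e+08 m³/yr.
C = 35100/2.662e+08 = 0.0001318 kg/m³ = 0.1318 mg/L.

0.132 mg/L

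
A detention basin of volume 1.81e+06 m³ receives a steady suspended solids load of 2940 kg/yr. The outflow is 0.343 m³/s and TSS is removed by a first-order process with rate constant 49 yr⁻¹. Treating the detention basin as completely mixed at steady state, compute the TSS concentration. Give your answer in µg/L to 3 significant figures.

Outflow Q = 0.343 m³/s × 3.156e+07 s/yr = 1.082e+07 m³/yr.
Steady-state CSTR mass balance: W = Q·C + k·V·C, so C = W/(Q + kV).
Q + kV = 1.082e+07 + 49·1.81e+06 = 9.951e+07 m³/yr.
C = 2940/9.951e+07 = 2.954e-05 kg/m³ = 0.02954 mg/L = 29.54 µg/L.

29.5 µg/L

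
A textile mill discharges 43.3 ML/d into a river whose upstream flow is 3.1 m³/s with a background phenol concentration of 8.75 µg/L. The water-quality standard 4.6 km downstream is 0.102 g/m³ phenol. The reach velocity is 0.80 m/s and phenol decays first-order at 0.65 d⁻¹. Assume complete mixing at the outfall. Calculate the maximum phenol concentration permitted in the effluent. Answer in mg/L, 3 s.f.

43.3 ML/d = 0.5012 m³/s.
8.75 µg/L = 0.00875 mg/L.
Travel time to the compliance point: t = 4600/0.80 = 5750 s = 0.06655 d; decay factor exp(−0.65·0.06655) = 0.9577.
So the concentration just after mixing may be at most 0.102/0.9577 = 0.1065 mg/L.
Mass balance: 0.1065·3.601 = 0.5012·Cₑ + 3.1·0.00875.
Cₑ = (0.3836 − 0.02713) / 0.5012 = 0.7112 mg/L.

0.711 mg/L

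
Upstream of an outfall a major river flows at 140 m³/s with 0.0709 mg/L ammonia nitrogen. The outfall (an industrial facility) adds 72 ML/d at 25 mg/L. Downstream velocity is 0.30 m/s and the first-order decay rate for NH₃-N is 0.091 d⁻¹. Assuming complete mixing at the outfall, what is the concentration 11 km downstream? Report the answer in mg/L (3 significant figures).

72 ML/d = 0.8333 m³/s.
After complete mixing, C₀ = (0.8333·25 + 140·0.0709) / 140.8 = 0.2184 mg/L.
Travel time t = 1.1e+04 m / 0.30 m/s = 3.667e+04 s = 0.4244 d.
C = 0.2184·exp(−0.091·0.4244) = 0.2184·0.9621 = 0.2101 mg/L.

0.210 mg/L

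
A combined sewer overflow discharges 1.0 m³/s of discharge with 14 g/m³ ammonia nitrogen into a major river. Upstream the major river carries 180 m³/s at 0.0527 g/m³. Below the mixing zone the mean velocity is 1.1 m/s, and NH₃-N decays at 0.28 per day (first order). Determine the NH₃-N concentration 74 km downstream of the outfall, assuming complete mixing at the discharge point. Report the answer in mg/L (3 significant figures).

0.104 mg/L

After complete mixing, C₀ = (1·14 + 180·0.0527) / 181 = 0.1298 mg/L.
Travel time t = 7.4e+04 m / 1.1 m/s = 6.727e+04 s = 0.7786 d.
C = 0.1298·exp(−0.28·0.7786) = 0.1298·0.8041 = 0.1043 mg/L.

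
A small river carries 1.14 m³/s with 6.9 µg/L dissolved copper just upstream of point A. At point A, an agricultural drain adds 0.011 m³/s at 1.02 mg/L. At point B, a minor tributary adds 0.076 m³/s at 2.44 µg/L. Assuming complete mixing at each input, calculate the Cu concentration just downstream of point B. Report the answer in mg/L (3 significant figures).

6.9 µg/L = 0.0069 mg/L.
After input A: C = (1.14·0.0069 + 0.011·1.02) / 1.151 = 0.01658 mg/L.
2.44 µg/L = 0.00244 mg/L.
After input B: C = (1.151·0.01658 + 0.076·0.00244) / 1.227 = 0.01571 mg/L.

0.0157 mg/L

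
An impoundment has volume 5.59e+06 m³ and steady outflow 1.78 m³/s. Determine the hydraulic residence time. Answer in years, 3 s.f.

0.0995 yr

Q = 1.78 m³/s × 3.156e+07 s/yr = 5.617e+07 m³/yr.
Hydraulic residence time τ = V/Q = 5.59e+06/5.617e+07 = 0.09951 yr.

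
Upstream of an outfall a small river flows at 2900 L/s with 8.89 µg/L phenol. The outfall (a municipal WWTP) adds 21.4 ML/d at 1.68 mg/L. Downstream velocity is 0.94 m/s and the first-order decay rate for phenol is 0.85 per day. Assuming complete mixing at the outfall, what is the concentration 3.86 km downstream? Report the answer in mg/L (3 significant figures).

21.4 ML/d = 0.2477 m³/s.
2900 L/s = 2.9 m³/s.
8.89 µg/L = 0.00889 mg/L.
After complete mixing, C₀ = (0.2477·1.68 + 2.9·0.00889) / 3.148 = 0.1404 mg/L.
Travel time t = 3860 m / 0.94 m/s = 4106 s = 0.04753 d.
C = 0.1404·exp(−0.85·0.04753) = 0.1404·0.9604 = 0.1348 mg/L.

0.135 mg/L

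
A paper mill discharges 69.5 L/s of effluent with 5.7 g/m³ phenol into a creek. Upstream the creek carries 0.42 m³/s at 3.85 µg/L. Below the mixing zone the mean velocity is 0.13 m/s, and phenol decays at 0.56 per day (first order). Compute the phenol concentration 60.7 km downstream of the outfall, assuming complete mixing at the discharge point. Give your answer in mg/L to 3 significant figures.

69.5 L/s = 0.0695 m³/s.
3.85 µg/L = 0.00385 mg/L.
After complete mixing, C₀ = (0.0695·5.7 + 0.42·0.00385) / 0.4895 = 0.8126 mg/L.
Travel time t = 6.07e+04 m / 0.13 m/s = 4.669e+05 s = 5.404 d.
C = 0.8126·exp(−0.56·5.404) = 0.8126·0.04849 = 0.0394 mg/L.

0.0394 mg/L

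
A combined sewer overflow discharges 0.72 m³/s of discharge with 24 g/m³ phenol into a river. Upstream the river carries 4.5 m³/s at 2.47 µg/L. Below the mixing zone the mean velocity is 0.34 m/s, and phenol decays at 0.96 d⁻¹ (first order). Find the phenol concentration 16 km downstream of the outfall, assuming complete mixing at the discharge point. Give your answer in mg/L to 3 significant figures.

1.96 mg/L

2.47 µg/L = 0.00247 mg/L.
After complete mixing, C₀ = (0.72·24 + 4.5·0.00247) / 5.22 = 3.312 mg/L.
Travel time t = 1.6e+04 m / 0.34 m/s = 4.706e+04 s = 0.5447 d.
C = 3.312·exp(−0.96·0.5447) = 3.312·0.5928 = 1.964 mg/L.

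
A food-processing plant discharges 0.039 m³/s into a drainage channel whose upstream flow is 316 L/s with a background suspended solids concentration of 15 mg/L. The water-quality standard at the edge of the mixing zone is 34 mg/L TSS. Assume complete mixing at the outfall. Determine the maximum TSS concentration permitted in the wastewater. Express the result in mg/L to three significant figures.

188 mg/L

316 L/s = 0.316 m³/s.
Mass balance: 34·0.355 = 0.039·Cₑ + 0.316·15.
Cₑ = (12.07 − 4.74) / 0.039 = 187.9 mg/L.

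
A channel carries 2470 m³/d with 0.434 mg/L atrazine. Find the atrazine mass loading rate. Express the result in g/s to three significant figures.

2470 m³/d = 0.02859 m³/s.
Mass flux = Q·C = 0.02859 m³/s × 0.434 g/m³ = 0.01241 g/s.

0.0124 g/s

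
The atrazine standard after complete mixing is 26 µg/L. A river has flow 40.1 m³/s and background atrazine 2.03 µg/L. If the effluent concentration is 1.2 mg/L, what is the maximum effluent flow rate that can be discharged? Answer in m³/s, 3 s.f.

0.819 m³/s

2.03 µg/L = 0.00203 mg/L.
26 µg/L = 0.026 mg/L.
Mass balance at complete mixing: C_std·(Q_w + Q_r) = Q_w·C_e + Q_r·C_b.
Rearranging, Q_w = Q_r·(C_std − C_b)/(C_e − C_std) = 40.1·(0.026 − 0.00203) / (1.2 − 0.026) = 0.8187 m³/s.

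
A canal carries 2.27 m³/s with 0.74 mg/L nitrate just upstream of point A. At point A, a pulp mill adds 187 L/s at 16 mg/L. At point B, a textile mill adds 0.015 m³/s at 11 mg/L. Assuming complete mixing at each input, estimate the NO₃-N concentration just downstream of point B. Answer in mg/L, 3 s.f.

1.96 mg/L

187 L/s = 0.187 m³/s.
After input A: C = (2.27·0.74 + 0.187·16) / 2.457 = 1.901 mg/L.
After input B: C = (2.457·1.901 + 0.015·11) / 2.472 = 1.957 mg/L.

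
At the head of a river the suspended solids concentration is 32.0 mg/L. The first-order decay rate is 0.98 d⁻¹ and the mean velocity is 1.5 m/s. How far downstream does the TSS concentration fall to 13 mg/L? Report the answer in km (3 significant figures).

From C = C₀·e^(−kt), t = ln(C₀/C)/k = ln(32.0/13)/0.98 = 0.9008/0.98 = 0.9192 d.
Distance = v·t = 1.5 m/s × 7.942e+04 s = 1.191e+05 m = 119.1 km.

119 km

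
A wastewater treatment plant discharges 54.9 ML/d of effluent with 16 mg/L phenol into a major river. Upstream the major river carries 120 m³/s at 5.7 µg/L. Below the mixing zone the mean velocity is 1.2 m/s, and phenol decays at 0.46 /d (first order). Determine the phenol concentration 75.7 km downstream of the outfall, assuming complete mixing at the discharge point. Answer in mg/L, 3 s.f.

54.9 ML/d = 0.6354 m³/s.
5.7 µg/L = 0.0057 mg/L.
After complete mixing, C₀ = (0.6354·16 + 120·0.0057) / 120.6 = 0.08995 mg/L.
Travel time t = 7.57e+04 m / 1.2 m/s = 6.308e+04 s = 0.7301 d.
C = 0.08995·exp(−0.46·0.7301) = 0.08995·0.7147 = 0.06429 mg/L.

0.0643 mg/L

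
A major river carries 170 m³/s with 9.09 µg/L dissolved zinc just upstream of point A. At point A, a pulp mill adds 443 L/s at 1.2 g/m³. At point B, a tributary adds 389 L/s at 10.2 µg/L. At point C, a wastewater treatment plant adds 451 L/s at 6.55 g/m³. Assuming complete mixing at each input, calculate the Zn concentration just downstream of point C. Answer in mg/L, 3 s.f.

0.0294 mg/L

9.09 µg/L = 0.00909 mg/L.
443 L/s = 0.443 m³/s.
After input A: C = (170·0.00909 + 0.443·1.2) / 170.4 = 0.01219 mg/L.
389 L/s = 0.389 m³/s.
10.2 µg/L = 0.0102 mg/L.
After input B: C = (170.4·0.01219 + 0.389·0.0102) / 170.8 = 0.01218 mg/L.
451 L/s = 0.451 m³/s.
After input C: C = (170.8·0.01218 + 0.451·6.55) / 171.3 = 0.0294 mg/L.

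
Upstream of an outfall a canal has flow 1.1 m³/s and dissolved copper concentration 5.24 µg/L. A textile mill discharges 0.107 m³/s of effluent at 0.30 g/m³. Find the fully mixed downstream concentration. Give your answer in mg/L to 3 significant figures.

5.24 µg/L = 0.00524 mg/L.
By mass balance at complete mixing, C = (0.107·0.3 + 1.1·0.00524) / (0.107 + 1.1) = 0.03786/1.207 = 0.03137 mg/L.

0.0314 mg/L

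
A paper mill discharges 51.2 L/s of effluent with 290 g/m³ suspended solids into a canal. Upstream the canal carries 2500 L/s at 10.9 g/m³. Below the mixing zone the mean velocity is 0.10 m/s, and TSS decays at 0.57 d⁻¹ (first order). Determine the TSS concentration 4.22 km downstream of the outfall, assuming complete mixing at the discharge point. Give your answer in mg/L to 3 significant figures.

12.5 mg/L

51.2 L/s = 0.0512 m³/s.
2500 L/s = 2.5 m³/s.
After complete mixing, C₀ = (0.0512·290 + 2.5·10.9) / 2.551 = 16.5 mg/L.
Travel time t = 4220 m / 0.10 m/s = 4.22e+04 s = 0.4884 d.
C = 16.5·exp(−0.57·0.4884) = 16.5·0.757 = 12.49 mg/L.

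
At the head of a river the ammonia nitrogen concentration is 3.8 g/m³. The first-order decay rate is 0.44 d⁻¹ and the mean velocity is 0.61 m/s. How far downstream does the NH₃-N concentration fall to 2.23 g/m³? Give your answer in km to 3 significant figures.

63.8 km

From C = C₀·e^(−kt), t = ln(C₀/C)/k = ln(3.8/2.23)/0.44 = 0.533/0.44 = 1.211 d.
Distance = v·t = 0.61 m/s × 1.047e+05 s = 6.384e+04 m = 63.84 km.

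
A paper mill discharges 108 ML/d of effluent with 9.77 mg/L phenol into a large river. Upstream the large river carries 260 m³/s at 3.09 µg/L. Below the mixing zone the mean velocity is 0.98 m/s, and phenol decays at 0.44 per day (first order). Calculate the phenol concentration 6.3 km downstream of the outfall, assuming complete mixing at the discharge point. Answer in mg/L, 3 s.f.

108 ML/d = 1.25 m³/s.
3.09 µg/L = 0.00309 mg/L.
After complete mixing, C₀ = (1.25·9.77 + 260·0.00309) / 261.2 = 0.04982 mg/L.
Travel time t = 6300 m / 0.98 m/s = 6429 s = 0.0744 d.
C = 0.04982·exp(−0.44·0.0744) = 0.04982·0.9678 = 0.04822 mg/L.

0.0482 mg/L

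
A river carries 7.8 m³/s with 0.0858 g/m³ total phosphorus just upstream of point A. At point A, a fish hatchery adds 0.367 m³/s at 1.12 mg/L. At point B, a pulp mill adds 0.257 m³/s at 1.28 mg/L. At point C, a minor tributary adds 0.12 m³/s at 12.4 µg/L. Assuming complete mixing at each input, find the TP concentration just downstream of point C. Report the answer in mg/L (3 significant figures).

0.165 mg/L

After input A: C = (7.8·0.0858 + 0.367·1.12) / 8.167 = 0.1323 mg/L.
After input B: C = (8.167·0.1323 + 0.257·1.28) / 8.424 = 0.1673 mg/L.
12.4 µg/L = 0.0124 mg/L.
After input C: C = (8.424·0.1673 + 0.12·0.0124) / 8.544 = 0.1651 mg/L.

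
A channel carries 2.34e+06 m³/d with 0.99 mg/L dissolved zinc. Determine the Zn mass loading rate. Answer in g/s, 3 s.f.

26.8 g/s

2.34e+06 m³/d = 27.08 m³/s.
Mass flux = Q·C = 27.08 m³/s × 0.99 g/m³ = 26.81 g/s.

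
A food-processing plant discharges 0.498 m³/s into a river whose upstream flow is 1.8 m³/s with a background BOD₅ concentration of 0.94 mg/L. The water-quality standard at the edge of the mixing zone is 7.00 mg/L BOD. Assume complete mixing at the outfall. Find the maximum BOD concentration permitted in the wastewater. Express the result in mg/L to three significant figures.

Mass balance: 7·2.298 = 0.498·Cₑ + 1.8·0.94.
Cₑ = (16.09 − 1.692) / 0.498 = 28.9 mg/L.

28.9 mg/L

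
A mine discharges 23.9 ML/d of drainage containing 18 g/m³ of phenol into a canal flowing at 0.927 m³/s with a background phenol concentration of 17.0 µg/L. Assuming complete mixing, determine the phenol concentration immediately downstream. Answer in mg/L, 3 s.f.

4.15 mg/L

23.9 ML/d = 0.2766 m³/s.
17.0 µg/L = 0.017 mg/L.
Flow-weighted mixing gives C = (0.2766·18 + 0.927·0.017) / (0.2766 + 0.927) = 4.995/1.204 = 4.15 mg/L.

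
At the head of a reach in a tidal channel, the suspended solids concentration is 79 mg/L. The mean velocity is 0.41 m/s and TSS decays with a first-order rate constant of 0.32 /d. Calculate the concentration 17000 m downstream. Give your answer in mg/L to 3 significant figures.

67.8 mg/L

Travel time t = 17000 m / 0.41 m/s = 1.7e+04/0.41 = 4.146e+04 s = 0.4799 d.
First-order decay: C = 79·exp(−0.32·0.4799) = 79·0.8576 = 67.75 mg/L.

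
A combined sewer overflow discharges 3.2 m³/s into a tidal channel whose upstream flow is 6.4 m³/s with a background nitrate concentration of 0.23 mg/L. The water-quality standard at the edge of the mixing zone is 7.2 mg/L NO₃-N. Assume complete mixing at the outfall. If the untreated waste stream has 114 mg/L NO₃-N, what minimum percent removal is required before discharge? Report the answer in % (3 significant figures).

81.5 %

Mass balance: 7.2·9.6 = 3.2·Cₑ + 6.4·0.23.
Cₑ = (69.12 − 1.472) / 3.2 = 21.14 mg/L.
Required removal = 1 − 21.14/114 = 81.46 %.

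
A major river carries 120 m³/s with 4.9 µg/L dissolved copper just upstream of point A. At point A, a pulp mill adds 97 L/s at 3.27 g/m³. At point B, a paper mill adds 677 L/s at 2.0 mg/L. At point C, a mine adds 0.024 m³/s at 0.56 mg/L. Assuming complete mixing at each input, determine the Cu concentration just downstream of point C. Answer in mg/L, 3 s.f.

4.9 µg/L = 0.0049 mg/L.
97 L/s = 0.097 m³/s.
After input A: C = (120·0.0049 + 0.097·3.27) / 120.1 = 0.007537 mg/L.
677 L/s = 0.677 m³/s.
After input B: C = (120.1·0.007537 + 0.677·2) / 120.8 = 0.01871 mg/L.
After input C: C = (120.8·0.01871 + 0.024·0.56) / 120.8 = 0.01881 mg/L.

0.0188 mg/L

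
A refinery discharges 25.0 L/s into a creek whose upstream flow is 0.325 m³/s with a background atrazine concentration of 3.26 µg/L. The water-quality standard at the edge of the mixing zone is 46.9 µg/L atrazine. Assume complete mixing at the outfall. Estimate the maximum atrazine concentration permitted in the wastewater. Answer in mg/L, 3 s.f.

0.614 mg/L

25.0 L/s = 0.025 m³/s.
3.26 µg/L = 0.00326 mg/L.
46.9 µg/L = 0.0469 mg/L.
Mass balance: 0.0469·0.35 = 0.025·Cₑ + 0.325·0.00326.
Cₑ = (0.01641 − 0.001059) / 0.025 = 0.6142 mg/L.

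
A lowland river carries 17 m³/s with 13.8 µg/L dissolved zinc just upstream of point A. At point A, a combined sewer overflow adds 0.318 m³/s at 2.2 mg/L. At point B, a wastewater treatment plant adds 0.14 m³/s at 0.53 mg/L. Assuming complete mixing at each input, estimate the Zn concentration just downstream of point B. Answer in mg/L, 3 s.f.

13.8 µg/L = 0.0138 mg/L.
After input A: C = (17·0.0138 + 0.318·2.2) / 17.32 = 0.05394 mg/L.
After input B: C = (17.32·0.05394 + 0.14·0.53) / 17.46 = 0.05776 mg/L.

0.0578 mg/L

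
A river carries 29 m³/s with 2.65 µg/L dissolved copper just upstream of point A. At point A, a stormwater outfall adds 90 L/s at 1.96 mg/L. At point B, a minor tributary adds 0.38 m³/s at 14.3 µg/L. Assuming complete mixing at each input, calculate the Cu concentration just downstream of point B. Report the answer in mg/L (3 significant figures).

2.65 µg/L = 0.00265 mg/L.
90 L/s = 0.09 m³/s.
After input A: C = (29·0.00265 + 0.09·1.96) / 29.09 = 0.008706 mg/L.
14.3 µg/L = 0.0143 mg/L.
After input B: C = (29.09·0.008706 + 0.38·0.0143) / 29.47 = 0.008778 mg/L.

0.00878 mg/L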